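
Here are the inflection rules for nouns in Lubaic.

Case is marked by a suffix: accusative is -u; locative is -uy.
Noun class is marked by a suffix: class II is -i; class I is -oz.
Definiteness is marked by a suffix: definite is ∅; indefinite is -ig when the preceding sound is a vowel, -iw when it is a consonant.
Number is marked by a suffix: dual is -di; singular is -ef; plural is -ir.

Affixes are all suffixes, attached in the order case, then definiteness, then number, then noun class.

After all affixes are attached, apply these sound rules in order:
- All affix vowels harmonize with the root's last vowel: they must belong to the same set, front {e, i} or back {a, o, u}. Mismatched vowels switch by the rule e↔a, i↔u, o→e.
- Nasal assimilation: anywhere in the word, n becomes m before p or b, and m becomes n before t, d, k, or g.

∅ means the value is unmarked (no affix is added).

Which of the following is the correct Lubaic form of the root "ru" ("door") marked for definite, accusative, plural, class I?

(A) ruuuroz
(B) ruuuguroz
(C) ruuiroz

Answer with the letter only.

Attach case accusative -u → ruu.
definiteness = definite: zero marking, form stays ruu.
Attach number plural -ir → ruuir.
Attach noun class class I -oz → ruuiroz.
Apply vowel harmony: ruuiroz → ruuuroz.
Nasal assimilation: no change.
So the correct form is ruuuroz, option (A).
(B) ruuuguroz is wrong: it uses indefinite instead of definite for definiteness.
(C) ruuiroz is wrong: it fails to apply the sound rule(s).

A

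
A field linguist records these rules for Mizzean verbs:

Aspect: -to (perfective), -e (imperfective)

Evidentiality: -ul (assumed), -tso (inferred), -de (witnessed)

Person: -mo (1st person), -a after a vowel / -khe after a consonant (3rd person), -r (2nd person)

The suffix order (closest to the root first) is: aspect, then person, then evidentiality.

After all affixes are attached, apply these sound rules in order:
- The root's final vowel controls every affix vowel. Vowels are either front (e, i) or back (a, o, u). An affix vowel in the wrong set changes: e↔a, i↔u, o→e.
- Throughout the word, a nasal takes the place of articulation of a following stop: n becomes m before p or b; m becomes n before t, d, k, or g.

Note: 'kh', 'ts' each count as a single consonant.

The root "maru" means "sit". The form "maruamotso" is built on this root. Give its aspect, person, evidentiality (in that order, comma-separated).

Segment: maru-e-mo-tso.
aspect: -e → imperfective.
person: -mo → 1st person.
evidentiality: -tso → inferred.

imperfective, 1st person, inferred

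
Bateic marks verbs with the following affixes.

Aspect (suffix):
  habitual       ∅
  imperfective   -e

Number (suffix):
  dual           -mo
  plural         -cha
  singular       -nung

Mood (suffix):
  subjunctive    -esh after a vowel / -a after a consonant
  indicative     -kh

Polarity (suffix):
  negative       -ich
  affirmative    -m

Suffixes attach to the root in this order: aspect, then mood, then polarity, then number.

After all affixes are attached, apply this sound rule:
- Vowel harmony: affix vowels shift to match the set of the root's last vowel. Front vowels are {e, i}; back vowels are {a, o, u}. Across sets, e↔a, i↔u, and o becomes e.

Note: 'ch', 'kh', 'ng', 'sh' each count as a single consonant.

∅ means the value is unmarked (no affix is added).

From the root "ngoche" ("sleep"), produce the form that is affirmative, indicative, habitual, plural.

aspect = habitual: zero marking, form stays ngoche.
Attach mood indicative -kh → ngochekh.
Attach polarity affirmative -m → ngochekhm.
Attach number plural -cha → ngochekhmcha.
Apply vowel harmony: ngochekhmcha → ngochekhmche.

ngochekhmche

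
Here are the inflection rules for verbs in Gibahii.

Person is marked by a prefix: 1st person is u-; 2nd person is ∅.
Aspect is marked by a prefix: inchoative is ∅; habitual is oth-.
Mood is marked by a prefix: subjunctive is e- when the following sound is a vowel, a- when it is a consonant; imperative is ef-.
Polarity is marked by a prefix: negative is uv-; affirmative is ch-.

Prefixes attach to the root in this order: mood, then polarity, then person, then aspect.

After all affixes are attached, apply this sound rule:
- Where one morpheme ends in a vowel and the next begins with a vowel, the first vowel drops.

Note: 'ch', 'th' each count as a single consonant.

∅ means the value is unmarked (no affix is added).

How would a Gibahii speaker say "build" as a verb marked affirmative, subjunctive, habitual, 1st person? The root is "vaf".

Attach mood subjunctive a- (before consonant 'v') → avaf.
Attach polarity affirmative ch- → chavaf.
Attach person 1st person u- → uchavaf.
Attach aspect habitual oth- → othuchavaf.
Vowel deletion: no change.

othuchavaf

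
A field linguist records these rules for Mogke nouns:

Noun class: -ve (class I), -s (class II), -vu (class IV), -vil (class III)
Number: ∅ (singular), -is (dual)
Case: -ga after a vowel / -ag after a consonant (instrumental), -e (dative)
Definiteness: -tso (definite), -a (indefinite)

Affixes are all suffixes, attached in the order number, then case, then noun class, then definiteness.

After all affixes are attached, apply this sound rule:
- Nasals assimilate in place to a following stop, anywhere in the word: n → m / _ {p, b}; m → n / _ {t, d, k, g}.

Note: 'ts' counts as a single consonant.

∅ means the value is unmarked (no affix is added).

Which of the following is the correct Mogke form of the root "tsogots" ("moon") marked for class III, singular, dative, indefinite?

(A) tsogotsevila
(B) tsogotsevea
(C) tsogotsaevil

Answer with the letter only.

A

number = singular: zero marking, form stays tsogots.
Attach case dative -e → tsogotse.
Attach noun class class III -vil → tsogotsevil.
Attach definiteness indefinite -a → tsogotsevila.
Nasal assimilation: no change.
So the correct form is tsogotsevila, option (A).
(B) tsogotsevea is wrong: it uses class I instead of class III for noun class.
(C) tsogotsaevil is wrong: it has the affixes in the wrong order.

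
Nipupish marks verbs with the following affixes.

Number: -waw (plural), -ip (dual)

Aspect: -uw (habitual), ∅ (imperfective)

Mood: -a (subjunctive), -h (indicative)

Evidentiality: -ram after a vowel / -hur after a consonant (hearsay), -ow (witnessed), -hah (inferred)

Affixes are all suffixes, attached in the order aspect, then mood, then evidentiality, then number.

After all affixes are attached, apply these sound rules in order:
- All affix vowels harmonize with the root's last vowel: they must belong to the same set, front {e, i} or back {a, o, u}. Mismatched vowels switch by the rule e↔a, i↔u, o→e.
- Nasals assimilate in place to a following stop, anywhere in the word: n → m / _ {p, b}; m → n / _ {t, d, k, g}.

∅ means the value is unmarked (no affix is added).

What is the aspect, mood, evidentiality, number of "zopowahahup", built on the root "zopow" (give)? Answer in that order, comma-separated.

Segment: zopow-a-hah-ip.
aspect: ∅ → imperfective.
mood: -a → subjunctive.
evidentiality: -hah → inferred.
number: -ip → dual.

imperfective, subjunctive, inferred, dual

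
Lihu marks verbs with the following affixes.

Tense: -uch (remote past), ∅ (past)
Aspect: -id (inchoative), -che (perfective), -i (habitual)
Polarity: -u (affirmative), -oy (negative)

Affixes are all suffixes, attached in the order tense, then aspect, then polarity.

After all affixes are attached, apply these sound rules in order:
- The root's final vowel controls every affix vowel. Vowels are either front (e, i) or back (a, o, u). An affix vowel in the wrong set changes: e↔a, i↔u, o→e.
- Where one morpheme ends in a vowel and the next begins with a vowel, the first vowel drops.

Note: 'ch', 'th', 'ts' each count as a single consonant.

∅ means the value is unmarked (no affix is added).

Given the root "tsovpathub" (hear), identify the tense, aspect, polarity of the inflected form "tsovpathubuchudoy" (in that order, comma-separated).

Segment: tsovpathub-uch-id-oy.
tense: -uch → remote past.
aspect: -id → inchoative.
polarity: -oy → negative.

remote past, inchoative, negative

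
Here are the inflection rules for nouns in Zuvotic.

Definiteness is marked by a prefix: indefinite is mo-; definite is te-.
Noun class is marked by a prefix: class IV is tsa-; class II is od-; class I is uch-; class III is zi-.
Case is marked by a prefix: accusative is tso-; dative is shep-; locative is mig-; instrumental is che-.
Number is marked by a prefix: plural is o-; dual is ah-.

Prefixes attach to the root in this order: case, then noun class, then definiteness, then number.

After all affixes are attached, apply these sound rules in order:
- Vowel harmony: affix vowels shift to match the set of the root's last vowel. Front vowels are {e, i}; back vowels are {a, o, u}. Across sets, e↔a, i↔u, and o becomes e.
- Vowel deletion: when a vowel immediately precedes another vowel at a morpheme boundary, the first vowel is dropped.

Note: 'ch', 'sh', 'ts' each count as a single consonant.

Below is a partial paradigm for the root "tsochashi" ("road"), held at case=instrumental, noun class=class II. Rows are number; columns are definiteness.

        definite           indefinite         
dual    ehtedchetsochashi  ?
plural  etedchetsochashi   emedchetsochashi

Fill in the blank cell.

Attach case instrumental che- → chetsochashi.
Attach noun class class II od- → odchetsochashi.
Attach definiteness indefinite mo- → moodchetsochashi.
Attach number dual ah- → ahmoodchetsochashi.
Apply vowel harmony: ahmoodchetsochashi → ehmeedchetsochashi.
Apply vowel deletion: ehmeedchetsochashi → ehmedchetsochashi.

ehmedchetsochashi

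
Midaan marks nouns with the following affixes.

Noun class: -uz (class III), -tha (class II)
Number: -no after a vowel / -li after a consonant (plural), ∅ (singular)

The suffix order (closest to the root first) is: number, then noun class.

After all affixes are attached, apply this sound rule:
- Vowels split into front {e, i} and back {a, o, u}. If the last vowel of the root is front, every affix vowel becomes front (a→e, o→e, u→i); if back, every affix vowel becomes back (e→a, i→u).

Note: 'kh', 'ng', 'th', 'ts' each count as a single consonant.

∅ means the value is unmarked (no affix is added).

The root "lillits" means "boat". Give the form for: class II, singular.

number = singular: zero marking, form stays lillits.
Attach noun class class II -tha → lillitstha.
Apply vowel harmony: lillitstha → lillitsthe.

lillitsthe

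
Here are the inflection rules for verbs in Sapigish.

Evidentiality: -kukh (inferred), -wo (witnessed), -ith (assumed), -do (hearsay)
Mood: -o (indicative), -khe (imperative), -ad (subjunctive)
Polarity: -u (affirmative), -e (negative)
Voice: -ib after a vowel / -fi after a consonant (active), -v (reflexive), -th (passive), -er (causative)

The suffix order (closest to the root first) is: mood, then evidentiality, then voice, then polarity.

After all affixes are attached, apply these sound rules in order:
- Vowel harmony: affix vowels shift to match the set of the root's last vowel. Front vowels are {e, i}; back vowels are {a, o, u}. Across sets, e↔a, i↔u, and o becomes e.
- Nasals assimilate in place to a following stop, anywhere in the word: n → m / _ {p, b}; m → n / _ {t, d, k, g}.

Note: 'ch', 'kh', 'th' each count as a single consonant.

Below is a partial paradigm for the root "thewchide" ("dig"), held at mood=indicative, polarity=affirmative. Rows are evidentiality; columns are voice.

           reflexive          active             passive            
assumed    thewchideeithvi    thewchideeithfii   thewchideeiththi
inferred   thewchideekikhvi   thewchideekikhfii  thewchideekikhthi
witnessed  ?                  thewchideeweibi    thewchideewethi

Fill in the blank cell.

thewchideewevi

Attach mood indicative -o → thewchideo.
Attach evidentiality witnessed -wo → thewchideowo.
Attach voice reflexive -v → thewchideowov.
Attach polarity affirmative -u → thewchideowovu.
Apply vowel harmony: thewchideowovu → thewchideewevi.
Nasal assimilation: no change.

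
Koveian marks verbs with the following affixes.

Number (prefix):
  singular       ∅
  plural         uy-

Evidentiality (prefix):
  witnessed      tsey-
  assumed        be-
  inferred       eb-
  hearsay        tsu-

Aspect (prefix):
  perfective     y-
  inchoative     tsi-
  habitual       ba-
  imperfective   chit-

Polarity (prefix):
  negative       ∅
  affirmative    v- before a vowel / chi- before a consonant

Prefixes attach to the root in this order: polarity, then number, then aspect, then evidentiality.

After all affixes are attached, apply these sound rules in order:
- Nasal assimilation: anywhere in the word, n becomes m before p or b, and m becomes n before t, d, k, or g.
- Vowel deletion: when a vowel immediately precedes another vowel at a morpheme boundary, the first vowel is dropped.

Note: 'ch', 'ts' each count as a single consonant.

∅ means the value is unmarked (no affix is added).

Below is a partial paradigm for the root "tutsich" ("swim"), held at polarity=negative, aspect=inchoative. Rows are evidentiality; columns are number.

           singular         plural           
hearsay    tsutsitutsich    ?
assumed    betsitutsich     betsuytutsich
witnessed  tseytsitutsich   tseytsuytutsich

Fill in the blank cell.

polarity = negative: zero marking, form stays tutsich.
Attach number plural uy- → uytutsich.
Attach aspect inchoative tsi- → tsiuytutsich.
Attach evidentiality hearsay tsu- → tsutsiuytutsich.
Nasal assimilation: no change.
Apply vowel deletion: tsutsiuytutsich → tsutsuytutsich.

tsutsuytutsich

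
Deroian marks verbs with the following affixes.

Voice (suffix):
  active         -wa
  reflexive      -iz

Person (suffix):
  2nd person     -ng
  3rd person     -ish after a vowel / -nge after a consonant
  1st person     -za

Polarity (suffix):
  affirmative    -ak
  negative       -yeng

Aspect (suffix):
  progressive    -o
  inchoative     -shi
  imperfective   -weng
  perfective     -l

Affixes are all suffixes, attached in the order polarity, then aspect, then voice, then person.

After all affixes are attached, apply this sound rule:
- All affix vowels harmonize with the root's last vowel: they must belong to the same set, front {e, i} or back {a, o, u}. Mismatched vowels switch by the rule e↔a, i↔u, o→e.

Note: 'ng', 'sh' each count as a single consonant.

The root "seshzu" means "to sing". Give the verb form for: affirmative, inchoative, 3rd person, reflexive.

Attach polarity affirmative -ak → seshzuak.
Attach aspect inchoative -shi → seshzuakshi.
Attach voice reflexive -iz → seshzuakshiiz.
Attach person 3rd person -nge (after consonant 'z') → seshzuakshiiznge.
Apply vowel harmony: seshzuakshiiznge → seshzuakshuuznga.

seshzuakshuuznga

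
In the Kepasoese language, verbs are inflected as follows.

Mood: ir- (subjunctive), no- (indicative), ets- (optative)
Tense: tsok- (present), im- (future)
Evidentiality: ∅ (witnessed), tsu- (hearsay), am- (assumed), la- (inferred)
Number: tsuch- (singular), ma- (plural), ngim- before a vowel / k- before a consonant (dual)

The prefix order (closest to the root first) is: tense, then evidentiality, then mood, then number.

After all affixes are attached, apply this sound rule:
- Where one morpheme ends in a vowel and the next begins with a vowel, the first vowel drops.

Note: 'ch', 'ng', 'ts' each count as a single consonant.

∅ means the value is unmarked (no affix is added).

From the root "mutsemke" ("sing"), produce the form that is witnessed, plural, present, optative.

metstsokmutsemke

Attach tense present tsok- → tsokmutsemke.
evidentiality = witnessed: zero marking, form stays tsokmutsemke.
Attach mood optative ets- → etstsokmutsemke.
Attach number plural ma- → maetstsokmutsemke.
Apply vowel deletion: maetstsokmutsemke → metstsokmutsemke.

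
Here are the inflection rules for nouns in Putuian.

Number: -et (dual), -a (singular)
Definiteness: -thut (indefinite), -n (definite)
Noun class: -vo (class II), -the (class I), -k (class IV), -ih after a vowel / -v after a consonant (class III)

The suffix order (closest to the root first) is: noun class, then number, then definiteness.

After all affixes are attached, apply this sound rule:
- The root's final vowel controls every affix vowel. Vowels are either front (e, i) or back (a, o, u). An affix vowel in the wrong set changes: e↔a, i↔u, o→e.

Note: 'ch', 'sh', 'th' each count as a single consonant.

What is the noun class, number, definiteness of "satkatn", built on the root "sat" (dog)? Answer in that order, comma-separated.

Segment: sat-k-et-n.
noun class: -k → class IV.
number: -et → dual.
definiteness: -n → definite.

class IV, dual, definite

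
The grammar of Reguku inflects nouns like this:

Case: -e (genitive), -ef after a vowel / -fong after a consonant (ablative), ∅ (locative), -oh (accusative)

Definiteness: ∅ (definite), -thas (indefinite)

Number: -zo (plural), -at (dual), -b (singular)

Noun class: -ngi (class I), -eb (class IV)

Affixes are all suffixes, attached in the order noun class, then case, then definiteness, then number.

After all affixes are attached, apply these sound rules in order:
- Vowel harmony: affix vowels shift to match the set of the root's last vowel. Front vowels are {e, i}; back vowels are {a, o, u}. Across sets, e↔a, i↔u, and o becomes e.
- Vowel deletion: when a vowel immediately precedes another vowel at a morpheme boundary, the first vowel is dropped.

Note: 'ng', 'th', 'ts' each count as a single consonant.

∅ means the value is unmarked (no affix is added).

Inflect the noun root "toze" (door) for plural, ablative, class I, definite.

tozengefze

Attach noun class class I -ngi → tozengi.
Attach case ablative -ef (after vowel 'i') → tozengief.
definiteness = definite: zero marking, form stays tozengief.
Attach number plural -zo → tozengiefzo.
Apply vowel harmony: tozengiefzo → tozengiefze.
Apply vowel deletion: tozengiefze → tozengefze.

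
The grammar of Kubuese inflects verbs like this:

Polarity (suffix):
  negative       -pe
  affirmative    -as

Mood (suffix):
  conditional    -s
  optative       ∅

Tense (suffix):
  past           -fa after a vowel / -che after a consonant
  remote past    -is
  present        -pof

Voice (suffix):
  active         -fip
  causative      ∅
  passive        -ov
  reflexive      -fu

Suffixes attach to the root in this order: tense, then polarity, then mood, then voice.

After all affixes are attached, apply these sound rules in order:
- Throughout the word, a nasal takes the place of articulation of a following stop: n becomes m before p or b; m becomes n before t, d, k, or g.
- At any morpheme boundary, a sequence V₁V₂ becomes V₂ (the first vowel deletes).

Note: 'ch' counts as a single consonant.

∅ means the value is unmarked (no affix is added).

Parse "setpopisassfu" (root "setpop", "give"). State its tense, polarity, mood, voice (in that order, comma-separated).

remote past, affirmative, conditional, reflexive

Segment: setpop-is-as-s-fu.
tense: -is → remote past.
polarity: -as → affirmative.
mood: -s → conditional.
voice: -fu → reflexive.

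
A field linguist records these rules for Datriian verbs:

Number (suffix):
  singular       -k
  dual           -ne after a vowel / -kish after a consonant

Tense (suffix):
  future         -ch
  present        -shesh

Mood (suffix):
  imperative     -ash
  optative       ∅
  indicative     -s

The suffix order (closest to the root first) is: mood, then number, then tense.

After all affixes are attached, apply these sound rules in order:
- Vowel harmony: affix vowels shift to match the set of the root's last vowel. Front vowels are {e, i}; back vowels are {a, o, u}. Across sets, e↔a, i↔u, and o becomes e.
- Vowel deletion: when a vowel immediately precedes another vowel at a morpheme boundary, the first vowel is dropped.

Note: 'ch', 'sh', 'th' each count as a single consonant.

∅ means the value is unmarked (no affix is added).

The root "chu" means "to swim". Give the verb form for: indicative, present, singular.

chuskshash

Attach mood indicative -s → chus.
Attach number singular -k → chusk.
Attach tense present -shesh → chuskshesh.
Apply vowel harmony: chuskshesh → chuskshash.
Vowel deletion: no change.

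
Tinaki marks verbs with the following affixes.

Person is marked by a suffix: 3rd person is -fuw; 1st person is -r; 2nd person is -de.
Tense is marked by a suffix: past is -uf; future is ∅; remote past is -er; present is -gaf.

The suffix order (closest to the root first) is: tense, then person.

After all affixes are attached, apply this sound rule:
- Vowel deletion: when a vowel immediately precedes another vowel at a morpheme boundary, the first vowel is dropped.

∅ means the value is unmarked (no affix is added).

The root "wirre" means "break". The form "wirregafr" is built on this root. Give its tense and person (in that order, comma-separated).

present, 1st person

Segment: wirre-gaf-r.
tense: -gaf → present.
person: -r → 1st person.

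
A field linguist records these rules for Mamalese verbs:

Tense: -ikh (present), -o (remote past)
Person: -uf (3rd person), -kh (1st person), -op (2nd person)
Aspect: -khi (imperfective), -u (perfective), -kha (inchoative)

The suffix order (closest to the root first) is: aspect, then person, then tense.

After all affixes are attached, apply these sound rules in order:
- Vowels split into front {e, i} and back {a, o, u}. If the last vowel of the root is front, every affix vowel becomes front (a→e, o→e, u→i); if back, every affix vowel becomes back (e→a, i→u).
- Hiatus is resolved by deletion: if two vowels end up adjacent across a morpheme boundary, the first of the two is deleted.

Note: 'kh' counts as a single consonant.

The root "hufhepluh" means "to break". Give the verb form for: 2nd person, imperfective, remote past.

hufhepluhkhopo

Attach aspect imperfective -khi → hufhepluhkhi.
Attach person 2nd person -op → hufhepluhkhiop.
Attach tense remote past -o → hufhepluhkhiopo.
Apply vowel harmony: hufhepluhkhiopo → hufhepluhkhuopo.
Apply vowel deletion: hufhepluhkhuopo → hufhepluhkhopo.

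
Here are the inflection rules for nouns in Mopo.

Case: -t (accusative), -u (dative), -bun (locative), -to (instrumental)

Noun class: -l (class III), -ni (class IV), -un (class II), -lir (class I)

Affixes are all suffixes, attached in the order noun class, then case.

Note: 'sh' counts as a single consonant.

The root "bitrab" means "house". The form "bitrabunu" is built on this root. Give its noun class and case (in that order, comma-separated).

Segment: bitrab-un-u.
noun class: -un → class II.
case: -u → dative.

class II, dative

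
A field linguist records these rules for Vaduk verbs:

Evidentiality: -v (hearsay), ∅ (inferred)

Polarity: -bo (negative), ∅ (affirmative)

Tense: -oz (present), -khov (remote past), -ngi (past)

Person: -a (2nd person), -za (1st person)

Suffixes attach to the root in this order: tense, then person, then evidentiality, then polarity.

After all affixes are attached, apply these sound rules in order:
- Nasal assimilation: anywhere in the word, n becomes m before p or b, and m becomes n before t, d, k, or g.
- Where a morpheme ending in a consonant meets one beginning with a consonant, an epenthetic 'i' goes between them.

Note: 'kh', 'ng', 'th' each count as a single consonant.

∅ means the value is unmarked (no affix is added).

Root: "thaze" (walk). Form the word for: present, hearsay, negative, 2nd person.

Attach tense present -oz → thazeoz.
Attach person 2nd person -a → thazeoza.
Attach evidentiality hearsay -v → thazeozav.
Attach polarity negative -bo → thazeozavbo.
Nasal assimilation: no change.
Apply epenthesis: thazeozavbo → thazeozavibo.

thazeozavibo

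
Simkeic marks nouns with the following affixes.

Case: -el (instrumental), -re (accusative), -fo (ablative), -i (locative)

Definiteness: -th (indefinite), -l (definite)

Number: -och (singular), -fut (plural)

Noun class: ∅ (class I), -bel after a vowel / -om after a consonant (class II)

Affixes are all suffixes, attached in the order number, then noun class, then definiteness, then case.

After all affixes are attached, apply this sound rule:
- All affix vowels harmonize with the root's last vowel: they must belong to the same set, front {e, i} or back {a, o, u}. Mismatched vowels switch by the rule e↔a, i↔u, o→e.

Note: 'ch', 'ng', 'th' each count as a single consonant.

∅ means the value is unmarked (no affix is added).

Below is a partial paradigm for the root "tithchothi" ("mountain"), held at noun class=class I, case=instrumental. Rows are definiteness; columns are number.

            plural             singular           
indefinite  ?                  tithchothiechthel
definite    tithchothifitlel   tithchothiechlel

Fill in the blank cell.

tithchothifitthel

Attach number plural -fut → tithchothifut.
noun class = class I: zero marking, form stays tithchothifut.
Attach definiteness indefinite -th → tithchothifutth.
Attach case instrumental -el → tithchothifutthel.
Apply vowel harmony: tithchothifutthel → tithchothifitthel.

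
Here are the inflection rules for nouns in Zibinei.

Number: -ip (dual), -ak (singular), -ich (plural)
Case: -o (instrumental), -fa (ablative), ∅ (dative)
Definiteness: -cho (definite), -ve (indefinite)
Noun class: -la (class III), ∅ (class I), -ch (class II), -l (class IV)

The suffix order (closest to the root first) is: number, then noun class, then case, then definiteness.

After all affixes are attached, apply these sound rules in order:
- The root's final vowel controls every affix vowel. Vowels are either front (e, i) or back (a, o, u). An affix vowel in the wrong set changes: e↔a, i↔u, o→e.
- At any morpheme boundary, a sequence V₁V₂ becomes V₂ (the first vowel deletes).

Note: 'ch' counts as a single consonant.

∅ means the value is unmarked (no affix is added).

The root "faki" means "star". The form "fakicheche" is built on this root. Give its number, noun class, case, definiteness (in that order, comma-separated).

Segment: faki-ich-o-cho.
number: -ich → plural.
noun class: ∅ → class I.
case: -o → instrumental.
definiteness: -cho → definite.

plural, class I, instrumental, definite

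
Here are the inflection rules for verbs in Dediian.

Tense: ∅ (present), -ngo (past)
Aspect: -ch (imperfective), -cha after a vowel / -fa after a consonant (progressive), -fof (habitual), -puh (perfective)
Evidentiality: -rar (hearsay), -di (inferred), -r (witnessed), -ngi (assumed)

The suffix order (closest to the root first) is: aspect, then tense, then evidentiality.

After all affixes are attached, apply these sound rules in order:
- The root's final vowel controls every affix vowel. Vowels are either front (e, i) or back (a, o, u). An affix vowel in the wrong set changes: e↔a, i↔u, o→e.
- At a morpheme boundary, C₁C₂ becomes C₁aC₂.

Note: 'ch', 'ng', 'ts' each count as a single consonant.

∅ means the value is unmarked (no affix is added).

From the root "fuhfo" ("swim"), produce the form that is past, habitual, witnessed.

Attach aspect habitual -fof → fuhfofof.
Attach tense past -ngo → fuhfofofngo.
Attach evidentiality witnessed -r → fuhfofofngor.
Vowel harmony: no change.
Apply epenthesis: fuhfofofngor → fuhfofofangor.

fuhfofofangor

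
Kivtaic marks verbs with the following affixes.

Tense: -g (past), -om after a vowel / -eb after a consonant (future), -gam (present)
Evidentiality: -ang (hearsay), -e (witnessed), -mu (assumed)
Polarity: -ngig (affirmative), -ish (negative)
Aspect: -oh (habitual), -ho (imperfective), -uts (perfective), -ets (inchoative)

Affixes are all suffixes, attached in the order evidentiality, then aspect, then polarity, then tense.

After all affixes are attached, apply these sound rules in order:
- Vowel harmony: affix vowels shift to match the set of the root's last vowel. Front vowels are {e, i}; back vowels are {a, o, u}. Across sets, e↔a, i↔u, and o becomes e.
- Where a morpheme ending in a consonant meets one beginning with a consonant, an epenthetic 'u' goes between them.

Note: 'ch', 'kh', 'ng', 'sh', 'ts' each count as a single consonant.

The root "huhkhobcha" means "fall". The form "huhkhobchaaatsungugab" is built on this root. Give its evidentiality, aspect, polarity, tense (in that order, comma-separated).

Segment: huhkhobcha-e-ets-ngig-eb.
evidentiality: -e → witnessed.
aspect: -ets → inchoative.
polarity: -ngig → affirmative.
tense: -om/eb → future.

witnessed, inchoative, affirmative, future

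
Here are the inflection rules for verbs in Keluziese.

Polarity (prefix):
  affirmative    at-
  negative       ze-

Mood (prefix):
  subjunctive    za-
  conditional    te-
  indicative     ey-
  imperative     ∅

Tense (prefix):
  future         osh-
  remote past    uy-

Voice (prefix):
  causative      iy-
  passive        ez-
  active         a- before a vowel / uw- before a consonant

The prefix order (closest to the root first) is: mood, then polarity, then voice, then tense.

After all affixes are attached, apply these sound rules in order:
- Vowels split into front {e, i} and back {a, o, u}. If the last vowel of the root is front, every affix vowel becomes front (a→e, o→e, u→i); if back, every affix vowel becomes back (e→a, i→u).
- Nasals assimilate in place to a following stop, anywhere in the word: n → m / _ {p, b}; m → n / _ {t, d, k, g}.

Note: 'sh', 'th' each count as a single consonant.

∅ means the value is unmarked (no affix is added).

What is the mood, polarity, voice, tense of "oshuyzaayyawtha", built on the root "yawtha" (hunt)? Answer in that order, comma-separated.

Segment: osh-iy-ze-ey-yawtha.
mood: ey- → indicative.
polarity: ze- → negative.
voice: iy- → causative.
tense: osh- → future.

indicative, negative, causative, future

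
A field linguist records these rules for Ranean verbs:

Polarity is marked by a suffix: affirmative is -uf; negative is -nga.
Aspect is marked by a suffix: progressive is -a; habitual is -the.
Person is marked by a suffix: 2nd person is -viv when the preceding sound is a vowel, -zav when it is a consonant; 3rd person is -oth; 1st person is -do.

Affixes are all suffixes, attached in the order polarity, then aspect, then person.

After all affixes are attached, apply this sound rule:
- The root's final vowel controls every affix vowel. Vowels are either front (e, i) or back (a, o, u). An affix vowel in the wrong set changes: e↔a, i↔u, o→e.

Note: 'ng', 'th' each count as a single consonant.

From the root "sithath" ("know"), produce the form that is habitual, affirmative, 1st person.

Attach polarity affirmative -uf → sithathuf.
Attach aspect habitual -the → sithathufthe.
Attach person 1st person -do → sithathufthedo.
Apply vowel harmony: sithathufthedo → sithathufthado.

sithathufthado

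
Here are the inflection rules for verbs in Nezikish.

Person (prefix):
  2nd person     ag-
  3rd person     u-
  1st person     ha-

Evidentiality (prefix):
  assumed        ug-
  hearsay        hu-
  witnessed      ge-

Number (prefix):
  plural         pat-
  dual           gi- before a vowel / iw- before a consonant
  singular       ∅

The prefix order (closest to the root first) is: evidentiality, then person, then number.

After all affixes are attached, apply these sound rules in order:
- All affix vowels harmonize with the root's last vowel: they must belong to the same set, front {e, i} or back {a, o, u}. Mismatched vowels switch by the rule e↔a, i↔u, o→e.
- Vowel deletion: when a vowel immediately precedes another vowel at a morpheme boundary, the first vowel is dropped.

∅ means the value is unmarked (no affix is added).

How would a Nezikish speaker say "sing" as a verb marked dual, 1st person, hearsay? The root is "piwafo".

uwhahupiwafo

Attach evidentiality hearsay hu- → hupiwafo.
Attach person 1st person ha- → hahupiwafo.
Attach number dual iw- (before consonant 'h') → iwhahupiwafo.
Apply vowel harmony: iwhahupiwafo → uwhahupiwafo.
Vowel deletion: no change.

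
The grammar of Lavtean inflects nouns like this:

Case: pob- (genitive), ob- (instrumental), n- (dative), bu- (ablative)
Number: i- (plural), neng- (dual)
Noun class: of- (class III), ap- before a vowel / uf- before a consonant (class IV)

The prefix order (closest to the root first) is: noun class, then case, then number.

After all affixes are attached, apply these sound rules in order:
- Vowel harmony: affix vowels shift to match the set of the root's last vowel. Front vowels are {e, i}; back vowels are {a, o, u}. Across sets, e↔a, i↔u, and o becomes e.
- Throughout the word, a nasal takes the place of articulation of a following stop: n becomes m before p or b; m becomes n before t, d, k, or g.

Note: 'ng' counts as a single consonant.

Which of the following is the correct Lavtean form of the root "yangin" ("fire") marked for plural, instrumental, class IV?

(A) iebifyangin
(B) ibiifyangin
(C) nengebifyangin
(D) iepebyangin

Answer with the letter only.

Attach noun class class IV uf- (before consonant 'y') → ufyangin.
Attach case instrumental ob- → obufyangin.
Attach number plural i- → iobufyangin.
Apply vowel harmony: iobufyangin → iebifyangin.
Nasal assimilation: no change.
So the correct form is iebifyangin, option (A).
(C) nengebifyangin is wrong: it uses dual instead of plural for number.
(B) ibiifyangin is wrong: it uses ablative instead of instrumental for case.
(D) iepebyangin is wrong: it has the affixes in the wrong order.

A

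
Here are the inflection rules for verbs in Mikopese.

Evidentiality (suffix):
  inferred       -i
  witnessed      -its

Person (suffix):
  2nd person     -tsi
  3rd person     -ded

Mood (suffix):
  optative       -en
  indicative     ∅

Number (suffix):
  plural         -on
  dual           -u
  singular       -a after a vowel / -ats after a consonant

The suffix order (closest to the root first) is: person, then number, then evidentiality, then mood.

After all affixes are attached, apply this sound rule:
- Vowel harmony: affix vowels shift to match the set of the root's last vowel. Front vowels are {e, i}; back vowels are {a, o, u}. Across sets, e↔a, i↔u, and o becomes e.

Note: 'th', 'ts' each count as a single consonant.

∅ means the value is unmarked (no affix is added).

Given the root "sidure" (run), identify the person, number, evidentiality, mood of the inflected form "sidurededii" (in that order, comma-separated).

Segment: sidure-ded-u-i.
person: -ded → 3rd person.
number: -u → dual.
evidentiality: -i → inferred.
mood: ∅ → indicative.

3rd person, dual, inferred, indicative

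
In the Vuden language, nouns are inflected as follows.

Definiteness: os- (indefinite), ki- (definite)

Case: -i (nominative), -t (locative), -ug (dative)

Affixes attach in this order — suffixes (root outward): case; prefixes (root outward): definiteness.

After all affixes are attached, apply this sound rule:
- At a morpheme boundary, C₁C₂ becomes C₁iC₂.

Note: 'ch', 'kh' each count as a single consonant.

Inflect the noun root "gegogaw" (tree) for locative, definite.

kigegogawit

Attach definiteness definite ki- → kigegogaw.
Attach case locative -t → kigegogawt.
Apply epenthesis: kigegogawt → kigegogawit.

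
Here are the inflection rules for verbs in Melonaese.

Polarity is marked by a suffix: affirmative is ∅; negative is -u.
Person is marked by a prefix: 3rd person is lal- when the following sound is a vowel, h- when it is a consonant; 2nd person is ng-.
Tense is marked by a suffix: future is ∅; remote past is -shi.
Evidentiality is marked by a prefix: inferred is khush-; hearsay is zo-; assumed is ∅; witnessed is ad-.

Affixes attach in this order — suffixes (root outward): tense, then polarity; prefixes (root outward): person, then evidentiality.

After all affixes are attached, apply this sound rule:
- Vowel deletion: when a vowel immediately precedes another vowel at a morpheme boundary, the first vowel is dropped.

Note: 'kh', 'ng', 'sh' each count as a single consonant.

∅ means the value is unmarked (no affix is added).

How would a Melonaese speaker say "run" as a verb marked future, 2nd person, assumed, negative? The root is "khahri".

Attach person 2nd person ng- → ngkhahri.
tense = future: zero marking, form stays ngkhahri.
Attach polarity negative -u → ngkhahriu.
evidentiality = assumed: zero marking, form stays ngkhahriu.
Apply vowel deletion: ngkhahriu → ngkhahru.

ngkhahru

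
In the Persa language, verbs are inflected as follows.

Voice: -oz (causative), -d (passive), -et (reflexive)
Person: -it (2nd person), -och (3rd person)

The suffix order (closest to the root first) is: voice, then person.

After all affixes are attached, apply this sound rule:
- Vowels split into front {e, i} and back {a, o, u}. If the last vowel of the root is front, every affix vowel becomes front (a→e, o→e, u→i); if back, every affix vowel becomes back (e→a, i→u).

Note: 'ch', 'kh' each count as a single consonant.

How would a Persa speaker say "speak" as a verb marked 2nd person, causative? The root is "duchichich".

Attach voice causative -oz → duchichichoz.
Attach person 2nd person -it → duchichichozit.
Apply vowel harmony: duchichichozit → duchichichezit.

duchichichezit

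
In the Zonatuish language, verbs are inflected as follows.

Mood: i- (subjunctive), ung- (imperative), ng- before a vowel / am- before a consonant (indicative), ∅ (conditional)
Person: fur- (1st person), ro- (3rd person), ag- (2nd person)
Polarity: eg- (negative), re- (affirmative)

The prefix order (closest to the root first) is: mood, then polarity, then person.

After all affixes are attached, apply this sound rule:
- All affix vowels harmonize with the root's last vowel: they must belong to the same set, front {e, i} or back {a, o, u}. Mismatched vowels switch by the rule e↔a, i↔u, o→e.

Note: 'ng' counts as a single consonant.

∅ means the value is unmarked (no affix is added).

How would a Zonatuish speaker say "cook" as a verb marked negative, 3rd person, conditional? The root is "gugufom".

mood = conditional: zero marking, form stays gugufom.
Attach polarity negative eg- → eggugufom.
Attach person 3rd person ro- → roeggugufom.
Apply vowel harmony: roeggugufom → roaggugufom.

roaggugufom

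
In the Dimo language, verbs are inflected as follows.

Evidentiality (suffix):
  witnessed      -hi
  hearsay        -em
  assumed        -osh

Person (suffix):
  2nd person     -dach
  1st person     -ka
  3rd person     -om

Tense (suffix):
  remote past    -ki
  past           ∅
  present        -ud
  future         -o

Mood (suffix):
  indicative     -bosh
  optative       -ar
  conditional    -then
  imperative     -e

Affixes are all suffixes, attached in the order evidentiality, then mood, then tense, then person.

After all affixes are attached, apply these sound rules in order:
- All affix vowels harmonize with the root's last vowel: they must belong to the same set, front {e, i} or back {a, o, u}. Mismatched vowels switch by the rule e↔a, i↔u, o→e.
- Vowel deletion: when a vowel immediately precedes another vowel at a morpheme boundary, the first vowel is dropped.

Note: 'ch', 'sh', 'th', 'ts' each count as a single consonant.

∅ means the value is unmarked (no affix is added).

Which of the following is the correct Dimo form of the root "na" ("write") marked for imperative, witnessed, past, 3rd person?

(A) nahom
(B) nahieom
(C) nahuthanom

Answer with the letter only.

A

Attach evidentiality witnessed -hi → nahi.
Attach mood imperative -e → nahie.
tense = past: zero marking, form stays nahie.
Attach person 3rd person -om → nahieom.
Apply vowel harmony: nahieom → nahuaom.
Apply vowel deletion: nahuaom → nahom.
So the correct form is nahom, option (A).
(B) nahieom is wrong: it fails to apply the sound rule(s).
(C) nahuthanom is wrong: it uses conditional instead of imperative for mood.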